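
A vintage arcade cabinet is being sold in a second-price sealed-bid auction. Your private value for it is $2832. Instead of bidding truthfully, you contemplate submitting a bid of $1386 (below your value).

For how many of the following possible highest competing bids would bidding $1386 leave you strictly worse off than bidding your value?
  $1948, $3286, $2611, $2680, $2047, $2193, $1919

The deviation hurts exactly when the highest competing bid lies strictly between $1386 and $2832 — underbidding then forfeits a profitable win.
$1948: inside the interval → strictly worse (loss $884).
$3286: above both → same outcome either way.
$2611: inside the interval → strictly worse (loss $221).
$2680: inside the interval → strictly worse (loss $152).
$2047: inside the interval → strictly worse (loss $785).
$2193: inside the interval → strictly worse (loss $639).
$1919: inside the interval → strictly worse (loss $913).
Count: 6.

6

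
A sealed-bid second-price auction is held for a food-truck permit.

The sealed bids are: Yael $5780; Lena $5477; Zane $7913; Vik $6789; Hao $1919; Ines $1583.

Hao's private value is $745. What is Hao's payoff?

Highest bid: Zane at $7913, so Zane wins.
Second-highest bid: Vik at $6789 — that is the price the winner pays.
Hao did not win, so Hao pays nothing and receives nothing: payoff $0.

$0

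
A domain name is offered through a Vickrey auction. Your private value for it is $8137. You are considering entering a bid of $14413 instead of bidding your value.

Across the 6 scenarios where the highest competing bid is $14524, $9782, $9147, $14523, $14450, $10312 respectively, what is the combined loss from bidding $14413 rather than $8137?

$4830

The deviation costs you only when the competing bid falls strictly between $8137 and $14413; elsewhere both bids give the same outcome.
$14524: outcomes coincide → loss $0.
$9782: truthful payoff $0, deviation payoff −$1645 → loss $1645.
$9147: truthful payoff $0, deviation payoff −$1010 → loss $1010.
$14523: outcomes coincide → loss $0.
$14450: outcomes coincide → loss $0.
$10312: truthful payoff $0, deviation payoff −$2175 → loss $2175.
Total loss = $1645 + $1010 + $2175 = $4830.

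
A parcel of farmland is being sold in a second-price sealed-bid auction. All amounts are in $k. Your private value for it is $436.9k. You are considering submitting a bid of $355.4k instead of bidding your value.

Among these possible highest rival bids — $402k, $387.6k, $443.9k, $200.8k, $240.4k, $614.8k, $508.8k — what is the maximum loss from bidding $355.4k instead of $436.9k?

$402k: truthful gives $34.9k, deviation gives $0k → loss $34.9k.
$387.6k: truthful gives $49.3k, deviation gives $0k → loss $49.3k.
$443.9k: same outcome either way → loss $0k.
$200.8k: same outcome either way → loss $0k.
$240.4k: same outcome either way → loss $0k.
$614.8k: same outcome either way → loss $0k.
$508.8k: same outcome either way → loss $0k.
Maximum loss: $49.3k.

$49.3k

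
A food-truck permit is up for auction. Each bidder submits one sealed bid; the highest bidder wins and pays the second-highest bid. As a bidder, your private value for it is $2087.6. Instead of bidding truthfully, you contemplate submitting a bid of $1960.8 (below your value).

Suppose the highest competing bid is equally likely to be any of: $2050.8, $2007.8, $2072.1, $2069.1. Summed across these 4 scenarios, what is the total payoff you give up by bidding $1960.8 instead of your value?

$150.6

The deviation costs you only when the competing bid falls strictly between $1960.8 and $2087.6; elsewhere both bids give the same outcome.
$2050.8: truthful payoff $36.8, deviation payoff $0 → loss $36.8.
$2007.8: truthful payoff $79.8, deviation payoff $0 → loss $79.8.
$2072.1: truthful payoff $15.5, deviation payoff $0 → loss $15.5.
$2069.1: truthful payoff $18.5, deviation payoff $0 → loss $18.5.
Total loss = $36.8 + $79.8 + $15.5 + $18.5 = $150.6.
In a second-price auction your bid sets only whether you win, not what you pay, so bidding your true value is weakly dominant.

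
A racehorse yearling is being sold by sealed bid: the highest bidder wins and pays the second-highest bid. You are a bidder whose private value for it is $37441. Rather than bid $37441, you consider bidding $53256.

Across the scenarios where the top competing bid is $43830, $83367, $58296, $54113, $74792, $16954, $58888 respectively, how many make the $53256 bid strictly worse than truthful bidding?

1

The deviation hurts exactly when the highest competing bid lies strictly between $37441 and $53256 — overbidding then wins at a price above your value.
$43830: inside the interval → strictly worse (loss $6389).
$83367: above both → same outcome either way.
$58296: above both → same outcome either way.
$54113: above both → same outcome either way.
$74792: above both → same outcome either way.
$16954: below both → same outcome either way.
$58888: above both → same outcome either way.
Count: 1.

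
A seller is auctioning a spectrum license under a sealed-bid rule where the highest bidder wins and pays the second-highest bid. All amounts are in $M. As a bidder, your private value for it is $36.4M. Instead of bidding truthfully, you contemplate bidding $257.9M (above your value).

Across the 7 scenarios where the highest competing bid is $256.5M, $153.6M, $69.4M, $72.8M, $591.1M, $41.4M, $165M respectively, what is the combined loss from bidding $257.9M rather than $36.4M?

$540.3M

The deviation costs you only when the competing bid falls strictly between $36.4M and $257.9M; elsewhere both bids give the same outcome.
$256.5M: truthful payoff $0M, deviation payoff −$220.1M → loss $220.1M.
$153.6M: truthful payoff $0M, deviation payoff −$117.2M → loss $117.2M.
$69.4M: truthful payoff $0M, deviation payoff −$33M → loss $33M.
$72.8M: truthful payoff $0M, deviation payoff −$36.4M → loss $36.4M.
$591.1M: outcomes coincide → loss $0M.
$41.4M: truthful payoff $0M, deviation payoff −$5M → loss $5M.
$165M: truthful payoff $0M, deviation payoff −$128.6M → loss $128.6M.
Total loss = $220.1M + $117.2M + $33M + $36.4M + $5M + $128.6M = $540.3M.
In a second-price auction your bid sets only whether you win, not what you pay, so bidding your true value is weakly dominant.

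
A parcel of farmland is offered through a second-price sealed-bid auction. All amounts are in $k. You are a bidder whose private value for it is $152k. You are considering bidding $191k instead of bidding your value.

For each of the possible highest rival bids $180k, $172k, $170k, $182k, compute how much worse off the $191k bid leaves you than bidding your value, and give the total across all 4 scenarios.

The deviation costs you only when the competing bid falls strictly between $152k and $191k; elsewhere both bids give the same outcome.
$180k: truthful payoff $0k, deviation payoff −$28k → loss $28k.
$172k: truthful payoff $0k, deviation payoff −$20k → loss $20k.
$170k: truthful payoff $0k, deviation payoff −$18k → loss $18k.
$182k: truthful payoff $0k, deviation payoff −$30k → loss $30k.
Total loss = $28k + $20k + $18k + $30k = $96k.

$96k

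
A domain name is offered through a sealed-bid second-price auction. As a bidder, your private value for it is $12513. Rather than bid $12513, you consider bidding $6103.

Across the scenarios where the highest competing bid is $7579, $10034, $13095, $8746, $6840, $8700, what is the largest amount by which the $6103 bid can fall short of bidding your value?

$7579: truthful gives $4934, deviation gives $0 → loss $4934.
$10034: truthful gives $2479, deviation gives $0 → loss $2479.
$13095: same outcome either way → loss $0.
$8746: truthful gives $3767, deviation gives $0 → loss $3767.
$6840: truthful gives $5673, deviation gives $0 → loss $5673.
$8700: truthful gives $3813, deviation gives $0 → loss $3813.
Maximum loss: $5673.

$5673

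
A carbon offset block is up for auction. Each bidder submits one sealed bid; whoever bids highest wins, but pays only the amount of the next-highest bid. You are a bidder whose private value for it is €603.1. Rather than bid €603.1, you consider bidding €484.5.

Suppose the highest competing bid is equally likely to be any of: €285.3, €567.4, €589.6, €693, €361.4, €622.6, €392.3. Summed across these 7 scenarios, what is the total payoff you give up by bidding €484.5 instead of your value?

The deviation costs you only when the competing bid falls strictly between €484.5 and €603.1; elsewhere both bids give the same outcome.
€285.3: outcomes coincide → loss €0.
€567.4: truthful payoff €35.7, deviation payoff €0 → loss €35.7.
€589.6: truthful payoff €13.5, deviation payoff €0 → loss €13.5.
€693: outcomes coincide → loss €0.
€361.4: outcomes coincide → loss €0.
€622.6: outcomes coincide → loss €0.
€392.3: outcomes coincide → loss €0.
Total loss = €35.7 + €13.5 = €49.2.

€49.2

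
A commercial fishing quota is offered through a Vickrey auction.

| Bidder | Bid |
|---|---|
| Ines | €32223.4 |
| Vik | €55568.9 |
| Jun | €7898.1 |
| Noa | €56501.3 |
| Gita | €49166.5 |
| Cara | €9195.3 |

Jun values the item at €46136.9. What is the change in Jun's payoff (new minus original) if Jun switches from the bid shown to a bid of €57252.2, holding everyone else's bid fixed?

−€10364.4

The highest bid among the other bidders is €56501.3; Jun's bid doesn't change that.
Original bid €7898.1: Jun is not highest (top rival bid is €56501.3); payoff €0.
Alternative bid €57252.2: Jun is highest, pays the top rival bid €56501.3; payoff €46136.9 − €56501.3 = −€10364.4.
Change in payoff = −€10364.4 − (€0) = −€10364.4.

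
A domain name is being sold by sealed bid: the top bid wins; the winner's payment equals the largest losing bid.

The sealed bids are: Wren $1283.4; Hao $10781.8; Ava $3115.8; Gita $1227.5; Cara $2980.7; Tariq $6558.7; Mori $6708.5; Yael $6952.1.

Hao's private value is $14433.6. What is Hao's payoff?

$7481.5

Highest bid: Hao at $10781.8, so Hao wins.
Second-highest bid: Yael at $6952.1 — that is the price the winner pays.
Hao's payoff = value − price = $14433.6 − $6952.1 = $7481.5.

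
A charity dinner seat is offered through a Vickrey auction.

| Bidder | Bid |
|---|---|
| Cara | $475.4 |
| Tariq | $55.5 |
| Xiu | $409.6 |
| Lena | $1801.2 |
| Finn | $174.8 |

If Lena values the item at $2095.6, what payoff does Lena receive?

$1620.2

Highest bid: Lena at $1801.2, so Lena wins.
Second-highest bid: Cara at $475.4 — that is the price the winner pays.
Lena's payoff = value − price = $2095.6 − $475.4 = $1620.2.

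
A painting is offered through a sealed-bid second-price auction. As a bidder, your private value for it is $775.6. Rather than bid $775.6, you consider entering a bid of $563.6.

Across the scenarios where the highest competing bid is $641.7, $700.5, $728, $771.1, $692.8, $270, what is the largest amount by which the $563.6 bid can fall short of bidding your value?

$641.7: truthful gives $133.9, deviation gives $0 → loss $133.9.
$700.5: truthful gives $75.1, deviation gives $0 → loss $75.1.
$728: truthful gives $47.6, deviation gives $0 → loss $47.6.
$771.1: truthful gives $4.5, deviation gives $0 → loss $4.5.
$692.8: truthful gives $82.8, deviation gives $0 → loss $82.8.
$270: same outcome either way → loss $0.
Maximum loss: $133.9.

$133.9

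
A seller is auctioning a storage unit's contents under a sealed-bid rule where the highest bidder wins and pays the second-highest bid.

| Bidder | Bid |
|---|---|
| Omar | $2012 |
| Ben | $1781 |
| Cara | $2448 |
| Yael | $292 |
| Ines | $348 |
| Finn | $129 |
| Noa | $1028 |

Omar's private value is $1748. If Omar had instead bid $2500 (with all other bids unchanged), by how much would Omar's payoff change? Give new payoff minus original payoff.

−$700

The highest bid among the other bidders is $2448; Omar's bid doesn't change that.
Original bid $2012: Omar is not highest (top rival bid is $2448); payoff $0.
Alternative bid $2500: Omar is highest, pays the top rival bid $2448; payoff $1748 − $2448 = −$700.
Change in payoff = −$700 − ($0) = −$700.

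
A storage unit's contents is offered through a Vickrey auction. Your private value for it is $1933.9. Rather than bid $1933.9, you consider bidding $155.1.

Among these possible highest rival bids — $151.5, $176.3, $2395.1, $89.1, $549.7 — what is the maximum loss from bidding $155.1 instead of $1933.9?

$151.5: same outcome either way → loss $0.
$176.3: truthful gives $1757.6, deviation gives $0 → loss $1757.6.
$2395.1: same outcome either way → loss $0.
$89.1: same outcome either way → loss $0.
$549.7: truthful gives $1384.2, deviation gives $0 → loss $1384.2.
Maximum loss: $1757.6.

$1757.6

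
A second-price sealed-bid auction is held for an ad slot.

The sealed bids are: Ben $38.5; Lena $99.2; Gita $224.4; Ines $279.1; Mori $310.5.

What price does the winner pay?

Highest bid: Mori at $310.5, so Mori wins.
Second-highest bid: Ines at $279.1 — that is the price the winner pays.

$279.1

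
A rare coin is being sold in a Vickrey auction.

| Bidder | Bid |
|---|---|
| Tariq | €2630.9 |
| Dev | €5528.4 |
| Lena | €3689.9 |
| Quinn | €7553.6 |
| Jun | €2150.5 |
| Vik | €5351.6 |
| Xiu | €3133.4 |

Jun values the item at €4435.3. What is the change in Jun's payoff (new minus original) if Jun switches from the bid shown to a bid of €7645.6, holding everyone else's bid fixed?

−€3118.3

The highest bid among the other bidders is €7553.6; Jun's bid doesn't change that.
Original bid €2150.5: Jun is not highest (top rival bid is €7553.6); payoff €0.
Alternative bid €7645.6: Jun is highest, pays the top rival bid €7553.6; payoff €4435.3 − €7553.6 = −€3118.3.
Change in payoff = −€3118.3 − (€0) = −€3118.3.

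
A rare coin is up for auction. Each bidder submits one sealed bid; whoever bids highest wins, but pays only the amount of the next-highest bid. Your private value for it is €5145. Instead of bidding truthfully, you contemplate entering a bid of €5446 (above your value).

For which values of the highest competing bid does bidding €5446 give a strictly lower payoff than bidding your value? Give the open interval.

(€5145, €5446)

If the competing bid is below €5145, both bids win at the same price — no difference.
If it is above €5446, both bids lose — no difference.
If it lies strictly between €5145 and €5446, bidding your value loses (payoff 0) while bidding €5446 wins at a price above your value (payoff negative).
So the deviation strictly hurts on the open interval (€5145, €5446).
In a second-price auction your bid sets only whether you win, not what you pay, so bidding your true value is weakly dominant.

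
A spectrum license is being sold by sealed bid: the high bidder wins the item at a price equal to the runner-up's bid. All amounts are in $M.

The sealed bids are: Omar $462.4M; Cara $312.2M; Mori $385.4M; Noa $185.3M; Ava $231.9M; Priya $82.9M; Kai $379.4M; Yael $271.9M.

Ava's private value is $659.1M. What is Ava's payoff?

Highest bid: Omar at $462.4M, so Omar wins.
Second-highest bid: Mori at $385.4M — that is the price the winner pays.
Ava did not win, so Ava pays nothing and receives nothing: payoff $0M.

$0M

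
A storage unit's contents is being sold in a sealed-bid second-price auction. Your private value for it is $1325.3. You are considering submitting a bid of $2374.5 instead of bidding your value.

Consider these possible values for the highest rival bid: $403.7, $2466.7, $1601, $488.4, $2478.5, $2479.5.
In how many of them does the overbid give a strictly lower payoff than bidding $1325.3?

1

The deviation hurts exactly when the highest competing bid lies strictly between $1325.3 and $2374.5 — overbidding then wins at a price above your value.
$403.7: below both → same outcome either way.
$2466.7: above both → same outcome either way.
$1601: inside the interval → strictly worse (loss $275.7).
$488.4: below both → same outcome either way.
$2478.5: above both → same outcome either way.
$2479.5: above both → same outcome either way.
Count: 1.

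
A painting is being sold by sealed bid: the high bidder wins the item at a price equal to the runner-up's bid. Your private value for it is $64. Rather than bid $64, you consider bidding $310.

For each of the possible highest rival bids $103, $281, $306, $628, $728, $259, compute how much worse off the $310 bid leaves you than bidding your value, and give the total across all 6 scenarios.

$693

The deviation costs you only when the competing bid falls strictly between $64 and $310; elsewhere both bids give the same outcome.
$103: truthful payoff $0, deviation payoff −$39 → loss $39.
$281: truthful payoff $0, deviation payoff −$217 → loss $217.
$306: truthful payoff $0, deviation payoff −$242 → loss $242.
$628: outcomes coincide → loss $0.
$728: outcomes coincide → loss $0.
$259: truthful payoff $0, deviation payoff −$195 → loss $195.
Total loss = $39 + $217 + $242 + $195 = $693.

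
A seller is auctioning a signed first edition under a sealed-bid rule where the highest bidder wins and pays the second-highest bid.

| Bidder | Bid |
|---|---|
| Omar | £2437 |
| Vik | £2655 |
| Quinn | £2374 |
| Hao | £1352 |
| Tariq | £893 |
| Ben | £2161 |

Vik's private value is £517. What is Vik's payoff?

Highest bid: Vik at £2655, so Vik wins.
Second-highest bid: Omar at £2437 — that is the price the winner pays.
Vik's payoff = value − price = £517 − £2437 = −£1920.

−£1920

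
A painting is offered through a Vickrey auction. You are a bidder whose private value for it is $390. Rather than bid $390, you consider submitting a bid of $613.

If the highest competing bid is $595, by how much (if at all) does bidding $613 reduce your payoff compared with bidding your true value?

Bidding your value $390: you lose (since $390 < $595). Payoff $0.
Bidding $613: you win and pay $595. Payoff $390 − $595 = −$205.
The competing bid $595 lies between your value and your inflated bid, so overbidding wins an item priced above your value.
Loss from deviating = $0 − (−$205) = $205.
In a second-price auction your bid sets only whether you win, not what you pay, so bidding your true value is weakly dominant.

$205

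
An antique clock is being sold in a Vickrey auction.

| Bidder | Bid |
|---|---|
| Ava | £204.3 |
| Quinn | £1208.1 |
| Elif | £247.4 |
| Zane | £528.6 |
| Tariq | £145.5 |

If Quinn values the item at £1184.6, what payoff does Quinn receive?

Highest bid: Quinn at £1208.1, so Quinn wins.
Second-highest bid: Zane at £528.6 — that is the price the winner pays.
Quinn's payoff = value − price = £1184.6 − £528.6 = £656.

£656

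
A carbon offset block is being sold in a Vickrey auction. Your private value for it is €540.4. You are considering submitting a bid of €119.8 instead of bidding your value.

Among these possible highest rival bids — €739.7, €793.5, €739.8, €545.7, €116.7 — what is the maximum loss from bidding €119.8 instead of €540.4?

€739.7: same outcome either way → loss €0.
€793.5: same outcome either way → loss €0.
€739.8: same outcome either way → loss €0.
€545.7: same outcome either way → loss €0.
€116.7: same outcome either way → loss €0.
Maximum loss: €0.

€0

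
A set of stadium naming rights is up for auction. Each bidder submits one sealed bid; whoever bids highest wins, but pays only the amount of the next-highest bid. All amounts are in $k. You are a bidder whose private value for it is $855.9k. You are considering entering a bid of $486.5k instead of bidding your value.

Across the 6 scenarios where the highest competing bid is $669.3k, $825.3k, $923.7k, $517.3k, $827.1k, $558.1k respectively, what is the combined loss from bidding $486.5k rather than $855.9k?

$882.4k

The deviation costs you only when the competing bid falls strictly between $486.5k and $855.9k; elsewhere both bids give the same outcome.
$669.3k: truthful payoff $186.6k, deviation payoff $0k → loss $186.6k.
$825.3k: truthful payoff $30.6k, deviation payoff $0k → loss $30.6k.
$923.7k: outcomes coincide → loss $0k.
$517.3k: truthful payoff $338.6k, deviation payoff $0k → loss $338.6k.
$827.1k: truthful payoff $28.8k, deviation payoff $0k → loss $28.8k.
$558.1k: truthful payoff $297.8k, deviation payoff $0k → loss $297.8k.
Total loss = $186.6k + $30.6k + $338.6k + $28.8k + $297.8k = $882.4k.
Truthful bidding weakly dominates here: raising your bid can only win items priced above your value, and lowering it can only forfeit items priced below.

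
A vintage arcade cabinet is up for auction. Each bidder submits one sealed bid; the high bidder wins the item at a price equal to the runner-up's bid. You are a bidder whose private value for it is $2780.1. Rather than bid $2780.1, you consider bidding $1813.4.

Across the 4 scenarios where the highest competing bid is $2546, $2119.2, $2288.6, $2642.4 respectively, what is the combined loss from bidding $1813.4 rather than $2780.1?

$1524.2

The deviation costs you only when the competing bid falls strictly between $1813.4 and $2780.1; elsewhere both bids give the same outcome.
$2546: truthful payoff $234.1, deviation payoff $0 → loss $234.1.
$2119.2: truthful payoff $660.9, deviation payoff $0 → loss $660.9.
$2288.6: truthful payoff $491.5, deviation payoff $0 → loss $491.5.
$2642.4: truthful payoff $137.7, deviation payoff $0 → loss $137.7.
Total loss = $234.1 + $660.9 + $491.5 + $137.7 = $1524.2.
Truthful bidding weakly dominates here: raising your bid can only win items priced above your value, and lowering it can only forfeit items priced below.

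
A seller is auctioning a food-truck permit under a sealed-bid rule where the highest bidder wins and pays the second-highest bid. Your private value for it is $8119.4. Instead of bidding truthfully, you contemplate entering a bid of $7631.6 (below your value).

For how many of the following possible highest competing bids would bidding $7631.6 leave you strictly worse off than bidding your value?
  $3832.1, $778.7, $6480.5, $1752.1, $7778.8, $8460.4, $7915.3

The deviation hurts exactly when the highest competing bid lies strictly between $7631.6 and $8119.4 — underbidding then forfeits a profitable win.
$3832.1: below both → same outcome either way.
$778.7: below both → same outcome either way.
$6480.5: below both → same outcome either way.
$1752.1: below both → same outcome either way.
$7778.8: inside the interval → strictly worse (loss $340.6).
$8460.4: above both → same outcome either way.
$7915.3: inside the interval → strictly worse (loss $204.1).
Count: 2.

2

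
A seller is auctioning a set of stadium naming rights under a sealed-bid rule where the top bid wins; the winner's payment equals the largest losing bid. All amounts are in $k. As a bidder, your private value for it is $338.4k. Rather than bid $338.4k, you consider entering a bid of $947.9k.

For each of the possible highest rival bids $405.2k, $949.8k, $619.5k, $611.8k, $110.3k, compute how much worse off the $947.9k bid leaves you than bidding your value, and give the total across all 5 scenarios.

$621.3k

The deviation costs you only when the competing bid falls strictly between $338.4k and $947.9k; elsewhere both bids give the same outcome.
$405.2k: truthful payoff $0k, deviation payoff −$66.8k → loss $66.8k.
$949.8k: outcomes coincide → loss $0k.
$619.5k: truthful payoff $0k, deviation payoff −$281.1k → loss $281.1k.
$611.8k: truthful payoff $0k, deviation payoff −$273.4k → loss $273.4k.
$110.3k: outcomes coincide → loss $0k.
Total loss = $66.8k + $281.1k + $273.4k = $621.3k.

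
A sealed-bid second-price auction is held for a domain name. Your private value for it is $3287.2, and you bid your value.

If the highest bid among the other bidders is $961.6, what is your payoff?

$2325.6

Your bid $3287.2 exceeds the highest competing bid $961.6, so you win.
In a second-price auction the winner pays the second-highest bid, $961.6.
Payoff = value − price = $3287.2 − $961.6 = $2325.6.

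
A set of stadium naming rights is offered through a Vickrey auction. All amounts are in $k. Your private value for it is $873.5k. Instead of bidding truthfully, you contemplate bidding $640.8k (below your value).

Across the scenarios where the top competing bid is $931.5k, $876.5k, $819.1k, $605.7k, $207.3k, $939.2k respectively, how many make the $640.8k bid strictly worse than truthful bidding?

The deviation hurts exactly when the highest competing bid lies strictly between $640.8k and $873.5k — underbidding then forfeits a profitable win.
$931.5k: above both → same outcome either way.
$876.5k: above both → same outcome either way.
$819.1k: inside the interval → strictly worse (loss $54.4k).
$605.7k: below both → same outcome either way.
$207.3k: below both → same outcome either way.
$939.2k: above both → same outcome either way.
Count: 1.

1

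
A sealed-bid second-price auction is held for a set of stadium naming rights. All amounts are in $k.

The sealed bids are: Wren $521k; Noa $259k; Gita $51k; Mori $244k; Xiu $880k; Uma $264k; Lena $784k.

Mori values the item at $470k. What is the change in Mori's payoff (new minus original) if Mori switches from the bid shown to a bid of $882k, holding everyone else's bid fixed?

The highest bid among the other bidders is $880k; Mori's bid doesn't change that.
Original bid $244k: Mori is not highest (top rival bid is $880k); payoff $0k.
Alternative bid $882k: Mori is highest, pays the top rival bid $880k; payoff $470k − $880k = −$410k.
Change in payoff = −$410k − ($0k) = −$410k.

−$410k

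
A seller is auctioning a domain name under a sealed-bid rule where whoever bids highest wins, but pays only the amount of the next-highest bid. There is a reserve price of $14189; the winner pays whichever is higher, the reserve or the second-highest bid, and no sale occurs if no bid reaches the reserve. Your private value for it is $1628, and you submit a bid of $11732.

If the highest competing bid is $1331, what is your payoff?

Your bid $11732 is the highest bid but falls below the reserve $14189, so the item goes unsold. Payoff $0.

$0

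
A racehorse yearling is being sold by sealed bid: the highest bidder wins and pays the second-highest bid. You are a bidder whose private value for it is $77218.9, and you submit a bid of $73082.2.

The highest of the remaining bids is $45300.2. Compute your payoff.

Your bid $73082.2 exceeds the highest competing bid $45300.2, so you win.
In a second-price auction the winner pays the second-highest bid, $45300.2.
Payoff = value − price = $77218.9 − $45300.2 = $31918.7.

$31918.7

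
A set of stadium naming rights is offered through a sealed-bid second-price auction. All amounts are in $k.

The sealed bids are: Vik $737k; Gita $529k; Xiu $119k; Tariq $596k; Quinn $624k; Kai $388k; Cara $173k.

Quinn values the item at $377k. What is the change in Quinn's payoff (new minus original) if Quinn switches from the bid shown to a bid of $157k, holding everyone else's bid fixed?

$0k

The highest bid among the other bidders is $737k; Quinn's bid doesn't change that.
Original bid $624k: Quinn is not highest (top rival bid is $737k); payoff $0k.
Alternative bid $157k: Quinn is not highest (top rival bid is $737k); payoff $0k.
Change in payoff = $0k − ($0k) = $0k.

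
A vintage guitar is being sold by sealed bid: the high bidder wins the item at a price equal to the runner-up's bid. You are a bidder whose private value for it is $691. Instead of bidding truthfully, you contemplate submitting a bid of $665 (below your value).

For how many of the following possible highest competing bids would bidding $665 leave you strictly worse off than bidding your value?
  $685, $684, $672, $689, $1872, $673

5

The deviation hurts exactly when the highest competing bid lies strictly between $665 and $691 — underbidding then forfeits a profitable win.
$685: inside the interval → strictly worse (loss $6).
$684: inside the interval → strictly worse (loss $7).
$672: inside the interval → strictly worse (loss $19).
$689: inside the interval → strictly worse (loss $2).
$1872: above both → same outcome either way.
$673: inside the interval → strictly worse (loss $18).
Count: 5.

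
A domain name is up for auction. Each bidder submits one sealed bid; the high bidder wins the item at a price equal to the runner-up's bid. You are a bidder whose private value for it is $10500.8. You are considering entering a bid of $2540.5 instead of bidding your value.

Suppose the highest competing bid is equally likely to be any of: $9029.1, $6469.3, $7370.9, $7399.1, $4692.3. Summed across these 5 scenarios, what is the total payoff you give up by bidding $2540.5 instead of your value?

The deviation costs you only when the competing bid falls strictly between $2540.5 and $10500.8; elsewhere both bids give the same outcome.
$9029.1: truthful payoff $1471.7, deviation payoff $0 → loss $1471.7.
$6469.3: truthful payoff $4031.5, deviation payoff $0 → loss $4031.5.
$7370.9: truthful payoff $3129.9, deviation payoff $0 → loss $3129.9.
$7399.1: truthful payoff $3101.7, deviation payoff $0 → loss $3101.7.
$4692.3: truthful payoff $5808.5, deviation payoff $0 → loss $5808.5.
Total loss = $1471.7 + $4031.5 + $3129.9 + $3101.7 + $5808.5 = $17543.3.
Truthful bidding weakly dominates here: raising your bid can only win items priced above your value, and lowering it can only forfeit items priced below.

$17543.3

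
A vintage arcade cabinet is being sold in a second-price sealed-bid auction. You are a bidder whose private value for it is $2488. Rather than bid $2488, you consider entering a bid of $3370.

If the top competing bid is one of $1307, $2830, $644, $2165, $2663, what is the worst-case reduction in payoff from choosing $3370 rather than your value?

$1307: same outcome either way → loss $0.
$2830: truthful gives $0, deviation gives −$342 → loss $342.
$644: same outcome either way → loss $0.
$2165: same outcome either way → loss $0.
$2663: truthful gives $0, deviation gives −$175 → loss $175.
Maximum loss: $342.

$342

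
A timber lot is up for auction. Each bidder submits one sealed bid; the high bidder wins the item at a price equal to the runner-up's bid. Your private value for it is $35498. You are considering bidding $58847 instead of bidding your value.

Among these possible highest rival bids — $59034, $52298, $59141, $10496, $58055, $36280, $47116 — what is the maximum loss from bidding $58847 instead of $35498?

$22557

$59034: same outcome either way → loss $0.
$52298: truthful gives $0, deviation gives −$16800 → loss $16800.
$59141: same outcome either way → loss $0.
$10496: same outcome either way → loss $0.
$58055: truthful gives $0, deviation gives −$22557 → loss $22557.
$36280: truthful gives $0, deviation gives −$782 → loss $782.
$47116: truthful gives $0, deviation gives −$11618 → loss $11618.
Maximum loss: $22557.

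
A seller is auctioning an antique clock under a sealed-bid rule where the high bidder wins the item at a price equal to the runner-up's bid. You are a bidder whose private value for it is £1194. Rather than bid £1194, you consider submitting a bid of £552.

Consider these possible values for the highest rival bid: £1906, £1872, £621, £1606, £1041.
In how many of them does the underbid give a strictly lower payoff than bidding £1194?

2

The deviation hurts exactly when the highest competing bid lies strictly between £552 and £1194 — underbidding then forfeits a profitable win.
£1906: above both → same outcome either way.
£1872: above both → same outcome either way.
£621: inside the interval → strictly worse (loss £573).
£1606: above both → same outcome either way.
£1041: inside the interval → strictly worse (loss £153).
Count: 2.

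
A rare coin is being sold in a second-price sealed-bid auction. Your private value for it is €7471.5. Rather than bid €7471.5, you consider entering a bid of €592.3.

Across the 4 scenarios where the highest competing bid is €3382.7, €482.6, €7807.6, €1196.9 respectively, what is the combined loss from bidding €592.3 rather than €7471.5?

€10363.4

The deviation costs you only when the competing bid falls strictly between €592.3 and €7471.5; elsewhere both bids give the same outcome.
€3382.7: truthful payoff €4088.8, deviation payoff €0 → loss €4088.8.
€482.6: outcomes coincide → loss €0.
€7807.6: outcomes coincide → loss €0.
€1196.9: truthful payoff €6274.6, deviation payoff €0 → loss €6274.6.
Total loss = €4088.8 + €6274.6 = €10363.4.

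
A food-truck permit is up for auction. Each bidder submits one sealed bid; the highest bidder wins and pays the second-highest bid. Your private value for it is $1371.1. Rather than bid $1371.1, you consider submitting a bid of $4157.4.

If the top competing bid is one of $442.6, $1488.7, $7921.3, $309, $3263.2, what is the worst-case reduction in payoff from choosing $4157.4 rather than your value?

$442.6: same outcome either way → loss $0.
$1488.7: truthful gives $0, deviation gives −$117.6 → loss $117.6.
$7921.3: same outcome either way → loss $0.
$309: same outcome either way → loss $0.
$3263.2: truthful gives $0, deviation gives −$1892.1 → loss $1892.1.
Maximum loss: $1892.1.

$1892.1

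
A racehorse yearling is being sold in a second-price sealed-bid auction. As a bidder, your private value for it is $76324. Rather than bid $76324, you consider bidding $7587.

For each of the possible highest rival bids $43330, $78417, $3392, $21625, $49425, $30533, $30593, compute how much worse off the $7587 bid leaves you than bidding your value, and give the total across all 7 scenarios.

$206114

The deviation costs you only when the competing bid falls strictly between $7587 and $76324; elsewhere both bids give the same outcome.
$43330: truthful payoff $32994, deviation payoff $0 → loss $32994.
$78417: outcomes coincide → loss $0.
$3392: outcomes coincide → loss $0.
$21625: truthful payoff $54699, deviation payoff $0 → loss $54699.
$49425: truthful payoff $26899, deviation payoff $0 → loss $26899.
$30533: truthful payoff $45791, deviation payoff $0 → loss $45791.
$30593: truthful payoff $45731, deviation payoff $0 → loss $45731.
Total loss = $32994 + $54699 + $26899 + $45791 + $45731 = $206114.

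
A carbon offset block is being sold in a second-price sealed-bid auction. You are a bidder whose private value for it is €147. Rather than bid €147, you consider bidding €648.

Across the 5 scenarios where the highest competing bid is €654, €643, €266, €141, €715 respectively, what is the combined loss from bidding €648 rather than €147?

€615

The deviation costs you only when the competing bid falls strictly between €147 and €648; elsewhere both bids give the same outcome.
€654: outcomes coincide → loss €0.
€643: truthful payoff €0, deviation payoff −€496 → loss €496.
€266: truthful payoff €0, deviation payoff −€119 → loss €119.
€141: outcomes coincide → loss €0.
€715: outcomes coincide → loss €0.
Total loss = €496 + €119 = €615.
Truthful bidding weakly dominates here: raising your bid can only win items priced above your value, and lowering it can only forfeit items priced below.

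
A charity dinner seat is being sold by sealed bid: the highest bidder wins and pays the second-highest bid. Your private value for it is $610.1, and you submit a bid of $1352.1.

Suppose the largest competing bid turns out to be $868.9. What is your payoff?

−$258.8

Your bid $1352.1 exceeds the highest competing bid $868.9, so you win.
In a second-price auction the winner pays the second-highest bid, $868.9.
Payoff = value − price = $610.1 − $868.9 = −$258.8.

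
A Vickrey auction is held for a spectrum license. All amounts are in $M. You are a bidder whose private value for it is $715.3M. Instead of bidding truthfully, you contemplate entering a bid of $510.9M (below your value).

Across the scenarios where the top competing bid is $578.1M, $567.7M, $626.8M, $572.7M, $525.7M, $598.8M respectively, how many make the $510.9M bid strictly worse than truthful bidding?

6

The deviation hurts exactly when the highest competing bid lies strictly between $510.9M and $715.3M — underbidding then forfeits a profitable win.
$578.1M: inside the interval → strictly worse (loss $137.2M).
$567.7M: inside the interval → strictly worse (loss $147.6M).
$626.8M: inside the interval → strictly worse (loss $88.5M).
$572.7M: inside the interval → strictly worse (loss $142.6M).
$525.7M: inside the interval → strictly worse (loss $189.6M).
$598.8M: inside the interval → strictly worse (loss $116.5M).
Count: 6.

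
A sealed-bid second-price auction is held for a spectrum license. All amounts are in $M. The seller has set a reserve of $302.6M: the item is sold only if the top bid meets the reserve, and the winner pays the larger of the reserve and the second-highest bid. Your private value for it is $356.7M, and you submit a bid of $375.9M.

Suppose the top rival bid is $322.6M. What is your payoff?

$34.1M

Your bid $375.9M is the highest and exceeds the reserve.
Price = max(second-highest bid, reserve) = max($322.6M, $302.6M) = $322.6M.
Payoff = $356.7M − $322.6M = $34.1M.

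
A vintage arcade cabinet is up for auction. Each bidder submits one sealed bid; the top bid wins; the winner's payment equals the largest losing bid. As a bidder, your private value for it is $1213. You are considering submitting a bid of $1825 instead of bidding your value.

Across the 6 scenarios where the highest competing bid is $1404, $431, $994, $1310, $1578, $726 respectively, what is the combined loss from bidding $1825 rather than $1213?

$653

The deviation costs you only when the competing bid falls strictly between $1213 and $1825; elsewhere both bids give the same outcome.
$1404: truthful payoff $0, deviation payoff −$191 → loss $191.
$431: outcomes coincide → loss $0.
$994: outcomes coincide → loss $0.
$1310: truthful payoff $0, deviation payoff −$97 → loss $97.
$1578: truthful payoff $0, deviation payoff −$365 → loss $365.
$726: outcomes coincide → loss $0.
Total loss = $191 + $97 + $365 = $653.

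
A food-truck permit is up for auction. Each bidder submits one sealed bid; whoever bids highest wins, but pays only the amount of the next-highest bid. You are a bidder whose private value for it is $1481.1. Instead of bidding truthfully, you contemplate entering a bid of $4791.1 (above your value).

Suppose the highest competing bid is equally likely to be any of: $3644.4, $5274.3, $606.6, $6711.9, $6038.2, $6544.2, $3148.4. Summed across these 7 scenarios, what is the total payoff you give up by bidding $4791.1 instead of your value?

The deviation costs you only when the competing bid falls strictly between $1481.1 and $4791.1; elsewhere both bids give the same outcome.
$3644.4: truthful payoff $0, deviation payoff −$2163.3 → loss $2163.3.
$5274.3: outcomes coincide → loss $0.
$606.6: outcomes coincide → loss $0.
$6711.9: outcomes coincide → loss $0.
$6038.2: outcomes coincide → loss $0.
$6544.2: outcomes coincide → loss $0.
$3148.4: truthful payoff $0, deviation payoff −$1667.3 → loss $1667.3.
Total loss = $2163.3 + $1667.3 = $3830.6.

$3830.6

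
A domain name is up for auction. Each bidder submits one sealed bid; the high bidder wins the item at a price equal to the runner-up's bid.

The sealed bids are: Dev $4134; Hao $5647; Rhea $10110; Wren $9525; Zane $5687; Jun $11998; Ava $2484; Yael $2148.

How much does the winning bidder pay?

$10110

Highest bid: Jun at $11998, so Jun wins.
Second-highest bid: Rhea at $10110 — that is the price the winner pays.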